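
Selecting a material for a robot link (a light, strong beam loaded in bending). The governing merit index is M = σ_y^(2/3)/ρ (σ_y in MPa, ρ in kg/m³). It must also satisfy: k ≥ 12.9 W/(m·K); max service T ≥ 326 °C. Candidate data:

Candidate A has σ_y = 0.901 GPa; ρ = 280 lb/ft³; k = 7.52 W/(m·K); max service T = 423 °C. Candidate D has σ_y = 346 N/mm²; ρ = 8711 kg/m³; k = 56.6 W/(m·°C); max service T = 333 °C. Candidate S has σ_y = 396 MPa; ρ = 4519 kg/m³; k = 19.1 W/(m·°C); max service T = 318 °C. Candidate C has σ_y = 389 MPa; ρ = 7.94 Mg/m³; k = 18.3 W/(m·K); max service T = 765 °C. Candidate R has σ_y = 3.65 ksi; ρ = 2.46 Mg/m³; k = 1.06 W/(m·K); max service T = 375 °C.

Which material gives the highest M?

candidate C

Screen on constraints: k ≥ 12.9 W/(m·K); max service T ≥ 326 °C. Survivors: candidate D, candidate C.
After converting to SI:
  candidate D: σ_y = 346.0 MPa, ρ = 8711 kg/m³
  candidate C: σ_y = 389.0 MPa, ρ = 7940 kg/m³
  candidate C: M = 6.71×10⁻³
  candidate D: M = 5.66×10⁻³
The maximum is for candidate C.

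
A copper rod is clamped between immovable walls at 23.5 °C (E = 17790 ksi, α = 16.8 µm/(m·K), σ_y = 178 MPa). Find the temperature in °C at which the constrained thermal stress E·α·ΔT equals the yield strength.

E = 17790 ksi = 122.7 GPa.
E·α·ΔT = 178.0 MPa ⇒ ΔT = 178.0 / (122.7×10³ × 16.8×10⁻⁶) = 86.38 K.
T = 23.5 + 86.38 = 109.9 °C.

110 °C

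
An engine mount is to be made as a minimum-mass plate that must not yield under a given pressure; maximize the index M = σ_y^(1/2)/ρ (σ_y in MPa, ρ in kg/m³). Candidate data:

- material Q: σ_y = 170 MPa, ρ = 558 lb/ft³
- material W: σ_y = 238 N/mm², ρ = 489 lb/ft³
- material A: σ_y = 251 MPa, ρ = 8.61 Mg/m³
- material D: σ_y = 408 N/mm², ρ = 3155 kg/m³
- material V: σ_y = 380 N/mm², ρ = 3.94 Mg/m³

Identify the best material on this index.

material D

In SI units:
  material Q: σ_y = 170.0 MPa, ρ = 8938 kg/m³
  material W: σ_y = 238.0 MPa, ρ = 7833 kg/m³
  material A: σ_y = 251.0 MPa, ρ = 8610 kg/m³
  material D: σ_y = 408.0 MPa, ρ = 3155 kg/m³
  material V: σ_y = 380.0 MPa, ρ = 3940 kg/m³
  material D: M = 6.40×10⁻³
  material V: M = 4.95×10⁻³
  material W: M = 1.97×10⁻³
  material A: M = 1.84×10⁻³
  material Q: M = 1.46×10⁻³
Highest index: material D.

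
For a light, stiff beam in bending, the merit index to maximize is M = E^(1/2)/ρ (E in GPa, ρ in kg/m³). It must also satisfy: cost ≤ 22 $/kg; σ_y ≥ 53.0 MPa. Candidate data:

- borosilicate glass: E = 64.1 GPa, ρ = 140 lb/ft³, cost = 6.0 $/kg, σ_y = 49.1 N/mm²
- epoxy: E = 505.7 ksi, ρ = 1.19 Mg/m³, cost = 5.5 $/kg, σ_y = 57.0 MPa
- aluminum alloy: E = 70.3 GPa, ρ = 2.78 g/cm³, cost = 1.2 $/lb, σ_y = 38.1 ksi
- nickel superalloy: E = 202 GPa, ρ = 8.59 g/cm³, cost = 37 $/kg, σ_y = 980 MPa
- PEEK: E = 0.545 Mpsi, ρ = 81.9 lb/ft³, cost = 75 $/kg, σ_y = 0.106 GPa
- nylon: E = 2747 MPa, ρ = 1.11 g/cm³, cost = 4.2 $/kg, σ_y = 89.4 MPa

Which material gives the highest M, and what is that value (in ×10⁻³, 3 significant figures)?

Screen on constraints: cost ≤ 22 $/kg; σ_y ≥ 53.0 MPa. Survivors: epoxy, aluminum alloy, nylon.
Convert each candidate to consistent units, then evaluate M:
  epoxy: E = 3.487 GPa, ρ = 1190 kg/m³
  aluminum alloy: E = 70.30 GPa, ρ = 2780 kg/m³
  nylon: E = 2.747 GPa, ρ = 1110 kg/m³
  aluminum alloy: M = 3.02×10⁻³
  epoxy: M = 1.57×10⁻³
  nylon: M = 1.49×10⁻³
Aluminum alloy ranks first.

aluminum alloy, M = 3.02×10⁻³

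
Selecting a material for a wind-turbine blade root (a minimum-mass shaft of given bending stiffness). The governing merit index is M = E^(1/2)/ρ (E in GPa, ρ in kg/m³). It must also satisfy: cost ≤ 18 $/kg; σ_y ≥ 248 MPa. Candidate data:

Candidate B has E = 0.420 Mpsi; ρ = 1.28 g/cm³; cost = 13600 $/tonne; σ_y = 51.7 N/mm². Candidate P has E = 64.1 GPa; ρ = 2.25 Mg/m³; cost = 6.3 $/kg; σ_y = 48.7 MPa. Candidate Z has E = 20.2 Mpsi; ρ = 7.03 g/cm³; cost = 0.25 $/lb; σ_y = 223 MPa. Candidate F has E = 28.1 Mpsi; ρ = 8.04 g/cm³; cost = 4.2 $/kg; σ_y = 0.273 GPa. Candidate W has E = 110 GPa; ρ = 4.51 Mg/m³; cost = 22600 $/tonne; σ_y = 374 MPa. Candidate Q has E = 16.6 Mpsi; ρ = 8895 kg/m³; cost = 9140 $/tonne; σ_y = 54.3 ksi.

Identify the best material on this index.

candidate F

Screen on constraints: cost ≤ 18 $/kg; σ_y ≥ 248 MPa. Survivors: candidate F, candidate Q.
Normalizing units and computing the index:
  candidate F: E = 193.7 GPa, ρ = 8040 kg/m³
  candidate Q: E = 114.5 GPa, ρ = 8895 kg/m³
  candidate F: M = 1.73×10⁻³
  candidate Q: M = 1.20×10⁻³
Candidate F ranks first.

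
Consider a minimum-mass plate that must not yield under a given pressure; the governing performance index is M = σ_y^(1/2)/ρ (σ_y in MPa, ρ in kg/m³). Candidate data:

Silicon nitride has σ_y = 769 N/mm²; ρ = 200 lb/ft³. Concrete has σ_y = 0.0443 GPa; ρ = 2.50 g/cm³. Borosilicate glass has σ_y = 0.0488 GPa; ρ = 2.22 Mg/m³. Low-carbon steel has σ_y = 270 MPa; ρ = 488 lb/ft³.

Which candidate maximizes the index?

silicon nitride

In SI units:
  silicon nitride: σ_y = 769.0 MPa, ρ = 3204 kg/m³
  concrete: σ_y = 44.30 MPa, ρ = 2500 kg/m³
  borosilicate glass: σ_y = 48.80 MPa, ρ = 2220 kg/m³
  low-carbon steel: σ_y = 270.0 MPa, ρ = 7817 kg/m³
  silicon nitride: M = 8.66×10⁻³
  borosilicate glass: M = 3.15×10⁻³
  concrete: M = 2.66×10⁻³
  low-carbon steel: M = 2.10×10⁻³
The maximum is for silicon nitride.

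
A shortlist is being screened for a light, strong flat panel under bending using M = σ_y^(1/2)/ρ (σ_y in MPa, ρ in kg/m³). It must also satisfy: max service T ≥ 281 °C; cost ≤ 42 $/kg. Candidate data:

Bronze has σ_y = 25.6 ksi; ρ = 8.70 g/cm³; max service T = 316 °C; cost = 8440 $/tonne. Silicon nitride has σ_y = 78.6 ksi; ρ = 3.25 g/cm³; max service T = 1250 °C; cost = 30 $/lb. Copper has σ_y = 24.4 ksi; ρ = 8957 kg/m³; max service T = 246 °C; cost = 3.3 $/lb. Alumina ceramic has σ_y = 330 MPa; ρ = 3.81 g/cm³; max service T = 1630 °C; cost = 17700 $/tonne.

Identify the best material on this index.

alumina ceramic

Screen on constraints: max service T ≥ 281 °C; cost ≤ 42 $/kg. Survivors: bronze, alumina ceramic.
After converting to SI:
  bronze: σ_y = 176.5 MPa, ρ = 8700 kg/m³
  alumina ceramic: σ_y = 330.0 MPa, ρ = 3810 kg/m³
  alumina ceramic: M = 4.77×10⁻³
  bronze: M = 1.53×10⁻³
Alumina ceramic ranks first.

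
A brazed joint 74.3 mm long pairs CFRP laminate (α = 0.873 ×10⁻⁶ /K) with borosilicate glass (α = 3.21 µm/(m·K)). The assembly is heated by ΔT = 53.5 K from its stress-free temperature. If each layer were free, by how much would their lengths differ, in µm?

Δα = |0.873 − 3.21|×10⁻⁶/K = 2.34×10⁻⁶/K.
ΔL_mismatch = Δα·L·ΔT = 2.34×10⁻⁶ × 74.3 mm × 53.5 K = 9.29 µm.

9.29 µm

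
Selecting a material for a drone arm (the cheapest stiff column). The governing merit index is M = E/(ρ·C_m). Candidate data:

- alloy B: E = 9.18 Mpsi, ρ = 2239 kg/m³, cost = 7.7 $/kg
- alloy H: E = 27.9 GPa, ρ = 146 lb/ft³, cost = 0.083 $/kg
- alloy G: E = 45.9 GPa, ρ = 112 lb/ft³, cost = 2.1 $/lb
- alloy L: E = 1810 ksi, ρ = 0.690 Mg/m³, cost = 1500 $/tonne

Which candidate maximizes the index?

Normalizing units and computing the index:
  alloy B: E = 63.29 GPa, ρ = 2239 kg/m³, cost = 7.700 $/kg
  alloy H: E = 27.90 GPa, ρ = 2339 kg/m³, cost = 0.08300 $/kg
  alloy G: E = 45.90 GPa, ρ = 1794 kg/m³, cost = 4.630 $/kg
  alloy L: E = 12.48 GPa, ρ = 690.0 kg/m³, cost = 1.500 $/kg
  alloy H: M = 144 MN·m per $
  alloy L: M = 12.1 MN·m per $
  alloy G: M = 5.53 MN·m per $
  alloy B: M = 3.67 MN·m per $
Highest index: alloy H.

alloy H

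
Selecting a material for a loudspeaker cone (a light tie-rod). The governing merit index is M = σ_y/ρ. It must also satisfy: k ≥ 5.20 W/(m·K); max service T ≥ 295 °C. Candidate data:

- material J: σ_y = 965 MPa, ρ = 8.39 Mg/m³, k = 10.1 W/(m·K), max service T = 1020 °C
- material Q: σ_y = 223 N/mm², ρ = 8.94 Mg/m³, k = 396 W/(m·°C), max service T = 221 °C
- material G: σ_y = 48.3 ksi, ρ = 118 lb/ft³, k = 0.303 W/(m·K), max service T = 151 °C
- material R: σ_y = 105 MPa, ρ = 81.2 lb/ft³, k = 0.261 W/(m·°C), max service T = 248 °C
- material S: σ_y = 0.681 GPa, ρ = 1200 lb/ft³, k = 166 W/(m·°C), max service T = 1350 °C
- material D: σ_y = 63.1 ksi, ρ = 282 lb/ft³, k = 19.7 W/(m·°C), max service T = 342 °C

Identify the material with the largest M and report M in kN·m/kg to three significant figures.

material J, M = 115 kN·m/kg

Screen on constraints: k ≥ 5.20 W/(m·K); max service T ≥ 295 °C. Survivors: material J, material S, material D.
Normalizing units and computing the index:
  material J: σ_y = 965.0 MPa, ρ = 8390 kg/m³
  material S: σ_y = 681.0 MPa, ρ = 19220 kg/m³
  material D: σ_y = 435.1 MPa, ρ = 4517 kg/m³
  material J: M = 115 kN·m/kg
  material D: M = 96.3 kN·m/kg
  material S: M = 35.4 kN·m/kg
Material J ranks first.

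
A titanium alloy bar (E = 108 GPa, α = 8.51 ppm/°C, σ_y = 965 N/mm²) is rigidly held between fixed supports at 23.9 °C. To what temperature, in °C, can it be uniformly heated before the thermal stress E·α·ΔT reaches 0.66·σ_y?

σ_y = 965 N/mm² = 965.0 MPa.
E·α·ΔT = 636.9 MPa ⇒ ΔT = 636.9 / (108.0×10³ × 8.51×10⁻⁶) = 693.0 K.
T = 23.9 + 693.0 = 716.9 °C.

717 °C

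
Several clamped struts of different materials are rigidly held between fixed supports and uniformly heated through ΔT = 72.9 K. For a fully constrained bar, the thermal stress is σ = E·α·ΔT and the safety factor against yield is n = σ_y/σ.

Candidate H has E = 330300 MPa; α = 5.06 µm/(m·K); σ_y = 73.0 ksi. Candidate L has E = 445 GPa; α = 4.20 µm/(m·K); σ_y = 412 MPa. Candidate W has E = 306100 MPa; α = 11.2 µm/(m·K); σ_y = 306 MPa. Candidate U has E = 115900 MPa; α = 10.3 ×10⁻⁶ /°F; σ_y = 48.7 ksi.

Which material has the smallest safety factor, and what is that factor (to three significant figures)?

With everything in SI (GPa, ×10⁻⁶/K, MPa):
  candidate H: E = 330.3, α = 5.06, σ_y = 503.3 → σ = 122 MPa, n = 4.13
  candidate L: E = 445.0, α = 4.20, σ_y = 412.0 → σ = 136 MPa, n = 3.02
  candidate W: E = 306.1, α = 11.2, σ_y = 306.0 → σ = 250 MPa, n = 1.22
  candidate U: E = 115.9, α = 18.5, σ_y = 335.8 → σ = 157 MPa, n = 2.14
Smallest n: candidate W with n = 1.22.

candidate W, n = 1.22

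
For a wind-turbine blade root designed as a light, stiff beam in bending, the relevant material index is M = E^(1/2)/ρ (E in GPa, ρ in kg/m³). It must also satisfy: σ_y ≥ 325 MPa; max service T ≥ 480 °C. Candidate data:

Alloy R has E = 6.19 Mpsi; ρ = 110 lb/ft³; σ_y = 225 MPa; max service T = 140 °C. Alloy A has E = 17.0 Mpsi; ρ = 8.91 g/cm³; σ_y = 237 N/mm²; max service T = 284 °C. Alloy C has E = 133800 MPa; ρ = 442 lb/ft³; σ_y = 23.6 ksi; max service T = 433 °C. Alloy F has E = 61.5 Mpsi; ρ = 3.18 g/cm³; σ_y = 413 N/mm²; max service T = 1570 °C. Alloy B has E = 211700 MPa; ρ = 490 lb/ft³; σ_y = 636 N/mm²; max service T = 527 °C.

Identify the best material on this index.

alloy F

Screen on constraints: σ_y ≥ 325 MPa; max service T ≥ 480 °C. Survivors: alloy F, alloy B.
Normalizing units and computing the index:
  alloy F: E = 424.0 GPa, ρ = 3180 kg/m³
  alloy B: E = 211.7 GPa, ρ = 7849 kg/m³
  alloy F: M = 6.48×10⁻³
  alloy B: M = 1.85×10⁻³
The maximum is for alloy F.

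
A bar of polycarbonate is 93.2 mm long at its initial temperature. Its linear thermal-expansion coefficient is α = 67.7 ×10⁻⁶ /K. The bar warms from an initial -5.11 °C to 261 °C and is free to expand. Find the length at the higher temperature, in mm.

ΔT = 261 − (-5.11) = 266.1 K.
ΔL = α·L₀·ΔT = 67.7×10⁻⁶ × 93.2 mm × 266.1 K = 1.68 mm.
L = L₀ + ΔL = 93.2 + 1.68 = 94.879 mm.

94.879 mm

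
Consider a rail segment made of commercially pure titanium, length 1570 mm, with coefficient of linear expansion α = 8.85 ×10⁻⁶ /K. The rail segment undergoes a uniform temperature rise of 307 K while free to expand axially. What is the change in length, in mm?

4.27 mm

ΔL = α·L₀·ΔT = 8.85×10⁻⁶ × 1570 mm × 307.0 K = 4.27 mm.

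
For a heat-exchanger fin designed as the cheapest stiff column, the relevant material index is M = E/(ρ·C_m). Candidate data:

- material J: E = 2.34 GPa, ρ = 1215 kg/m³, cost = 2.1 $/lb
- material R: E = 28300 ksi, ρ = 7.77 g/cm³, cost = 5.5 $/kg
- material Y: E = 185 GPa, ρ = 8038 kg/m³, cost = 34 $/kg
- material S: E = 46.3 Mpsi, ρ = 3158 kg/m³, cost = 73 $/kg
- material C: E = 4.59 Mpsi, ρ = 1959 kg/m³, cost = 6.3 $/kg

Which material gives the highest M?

material R

After converting to SI:
  material J: E = 2.340 GPa, ρ = 1215 kg/m³, cost = 4.630 $/kg
  material R: E = 195.1 GPa, ρ = 7770 kg/m³, cost = 5.500 $/kg
  material Y: E = 185.0 GPa, ρ = 8038 kg/m³, cost = 34.00 $/kg
  material S: E = 319.2 GPa, ρ = 3158 kg/m³, cost = 73.00 $/kg
  material C: E = 31.65 GPa, ρ = 1959 kg/m³, cost = 6.300 $/kg
  material R: M = 4.57 MN·m per $
  material C: M = 2.56 MN·m per $
  material S: M = 1.38 MN·m per $
  material Y: M = 0.677 MN·m per $
  material J: M = 0.416 MN·m per $
Material R has the largest M.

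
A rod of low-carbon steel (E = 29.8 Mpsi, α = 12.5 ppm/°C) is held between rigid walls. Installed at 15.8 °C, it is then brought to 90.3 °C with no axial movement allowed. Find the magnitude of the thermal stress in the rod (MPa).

191 MPa

E = 29.8 Mpsi = 205.5 GPa.
ΔT = 74.50 K. Constrained thermal stress σ = E·α·ΔT = 205.5×10³ MPa × 12.5×10⁻⁶ × 74.50 = 191 MPa (compressive).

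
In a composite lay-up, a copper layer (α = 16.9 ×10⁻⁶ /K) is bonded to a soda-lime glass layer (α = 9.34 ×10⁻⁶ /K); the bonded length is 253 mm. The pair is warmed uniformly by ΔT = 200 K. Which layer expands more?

copper

α(copper) = 16.9×10⁻⁶/K vs α(soda-lime glass) = 9.34×10⁻⁶/K.
Higher α expands more for the same ΔT: copper.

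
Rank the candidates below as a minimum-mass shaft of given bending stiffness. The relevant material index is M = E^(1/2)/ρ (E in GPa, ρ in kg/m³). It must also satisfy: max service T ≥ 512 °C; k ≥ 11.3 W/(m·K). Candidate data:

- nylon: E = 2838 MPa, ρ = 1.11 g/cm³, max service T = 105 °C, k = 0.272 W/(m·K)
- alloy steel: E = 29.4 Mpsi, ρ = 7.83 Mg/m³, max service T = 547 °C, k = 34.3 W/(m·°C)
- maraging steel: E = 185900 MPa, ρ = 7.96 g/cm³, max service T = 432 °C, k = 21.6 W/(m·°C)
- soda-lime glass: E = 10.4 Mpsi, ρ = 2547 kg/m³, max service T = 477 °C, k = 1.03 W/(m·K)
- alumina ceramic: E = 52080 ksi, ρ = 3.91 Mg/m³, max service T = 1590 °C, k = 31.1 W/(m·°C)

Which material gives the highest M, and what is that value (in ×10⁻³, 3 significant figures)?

Screen on constraints: max service T ≥ 512 °C; k ≥ 11.3 W/(m·K). Survivors: alloy steel, alumina ceramic.
Normalizing units and computing the index:
  alloy steel: E = 202.7 GPa, ρ = 7830 kg/m³
  alumina ceramic: E = 359.1 GPa, ρ = 3910 kg/m³
  alumina ceramic: M = 4.85×10⁻³
  alloy steel: M = 1.82×10⁻³
The maximum is for alumina ceramic.

alumina ceramic, M = 4.85×10⁻³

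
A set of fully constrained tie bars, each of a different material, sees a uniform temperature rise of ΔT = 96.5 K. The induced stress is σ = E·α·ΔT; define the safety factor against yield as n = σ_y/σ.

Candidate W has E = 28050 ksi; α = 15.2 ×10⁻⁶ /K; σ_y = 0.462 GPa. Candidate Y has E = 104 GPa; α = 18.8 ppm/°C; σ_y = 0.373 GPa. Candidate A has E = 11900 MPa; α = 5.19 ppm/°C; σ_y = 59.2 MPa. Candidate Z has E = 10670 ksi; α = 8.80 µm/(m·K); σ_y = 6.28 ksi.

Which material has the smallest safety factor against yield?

Converting E to GPa, α to ×10⁻⁶/K, σ_y to MPa, then σ and n for each:
  candidate W: E = 193.4, α = 15.2, σ_y = 462.0 → σ = 284 MPa, n = 1.63
  candidate Y: E = 104.0, α = 18.8, σ_y = 373.0 → σ = 189 MPa, n = 1.98
  candidate A: E = 11.90, α = 5.19, σ_y = 59.20 → σ = 5.96 MPa, n = 9.93
  candidate Z: E = 73.57, α = 8.80, σ_y = 43.30 → σ = 62.5 MPa, n = 0.693
Candidate Z has the lowest safety factor, n = 0.693.

candidate Z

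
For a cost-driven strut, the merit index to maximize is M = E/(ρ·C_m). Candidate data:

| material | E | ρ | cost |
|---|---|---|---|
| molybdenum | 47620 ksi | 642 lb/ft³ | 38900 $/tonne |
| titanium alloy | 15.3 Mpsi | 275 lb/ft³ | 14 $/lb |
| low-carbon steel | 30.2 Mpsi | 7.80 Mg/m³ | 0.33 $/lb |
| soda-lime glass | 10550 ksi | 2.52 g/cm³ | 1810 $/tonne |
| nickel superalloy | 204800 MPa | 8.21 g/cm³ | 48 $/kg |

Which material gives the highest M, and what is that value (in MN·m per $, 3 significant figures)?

In SI units:
  molybdenum: E = 328.3 GPa, ρ = 10280 kg/m³, cost = 38.90 $/kg
  titanium alloy: E = 105.5 GPa, ρ = 4405 kg/m³, cost = 30.86 $/kg
  low-carbon steel: E = 208.2 GPa, ρ = 7800 kg/m³, cost = 0.7275 $/kg
  soda-lime glass: E = 72.74 GPa, ρ = 2520 kg/m³, cost = 1.810 $/kg
  nickel superalloy: E = 204.8 GPa, ρ = 8210 kg/m³, cost = 48.00 $/kg
  low-carbon steel: M = 36.7 MN·m per $
  soda-lime glass: M = 15.9 MN·m per $
  molybdenum: M = 0.821 MN·m per $
  titanium alloy: M = 0.776 MN·m per $
  nickel superalloy: M = 0.520 MN·m per $
Low-carbon steel ranks first.

low-carbon steel, M = 36.7 MN·m per $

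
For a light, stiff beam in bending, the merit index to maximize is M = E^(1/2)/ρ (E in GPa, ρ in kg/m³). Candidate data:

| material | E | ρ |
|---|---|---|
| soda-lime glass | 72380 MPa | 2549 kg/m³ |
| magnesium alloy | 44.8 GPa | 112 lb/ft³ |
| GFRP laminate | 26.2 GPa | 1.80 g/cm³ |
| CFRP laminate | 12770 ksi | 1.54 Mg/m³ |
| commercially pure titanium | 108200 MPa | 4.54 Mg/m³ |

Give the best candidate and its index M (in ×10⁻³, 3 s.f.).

CFRP laminate, M = 6.09×10⁻³

Normalizing units and computing the index:
  soda-lime glass: E = 72.38 GPa, ρ = 2549 kg/m³
  magnesium alloy: E = 44.80 GPa, ρ = 1794 kg/m³
  GFRP laminate: E = 26.20 GPa, ρ = 1800 kg/m³
  CFRP laminate: E = 88.05 GPa, ρ = 1540 kg/m³
  commercially pure titanium: E = 108.2 GPa, ρ = 4540 kg/m³
  CFRP laminate: M = 6.09×10⁻³
  magnesium alloy: M = 3.73×10⁻³
  soda-lime glass: M = 3.34×10⁻³
  GFRP laminate: M = 2.84×10⁻³
  commercially pure titanium: M = 2.29×10⁻³
Highest index: CFRP laminate.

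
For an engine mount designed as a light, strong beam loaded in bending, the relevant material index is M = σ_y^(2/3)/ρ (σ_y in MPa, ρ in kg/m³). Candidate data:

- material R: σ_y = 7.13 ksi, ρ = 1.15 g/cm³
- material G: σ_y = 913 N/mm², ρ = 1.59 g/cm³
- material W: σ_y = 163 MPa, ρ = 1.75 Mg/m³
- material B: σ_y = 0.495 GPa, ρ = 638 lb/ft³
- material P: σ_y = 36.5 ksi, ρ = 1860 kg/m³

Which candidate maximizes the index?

After converting to SI:
  material R: σ_y = 49.16 MPa, ρ = 1150 kg/m³
  material G: σ_y = 913.0 MPa, ρ = 1590 kg/m³
  material W: σ_y = 163.0 MPa, ρ = 1750 kg/m³
  material B: σ_y = 495.0 MPa, ρ = 10220 kg/m³
  material P: σ_y = 251.7 MPa, ρ = 1860 kg/m³
  material G: M = 59.2×10⁻³
  material P: M = 21.4×10⁻³
  material W: M = 17.1×10⁻³
  material R: M = 11.7×10⁻³
  material B: M = 6.12×10⁻³
The maximum is for material G.

material G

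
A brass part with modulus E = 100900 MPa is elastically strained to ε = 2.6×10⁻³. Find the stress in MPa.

262 MPa

E = 100900 MPa = 100.9 GPa.
σ = E·ε = 100900 MPa × 2.6×10⁻³ = 262 MPa.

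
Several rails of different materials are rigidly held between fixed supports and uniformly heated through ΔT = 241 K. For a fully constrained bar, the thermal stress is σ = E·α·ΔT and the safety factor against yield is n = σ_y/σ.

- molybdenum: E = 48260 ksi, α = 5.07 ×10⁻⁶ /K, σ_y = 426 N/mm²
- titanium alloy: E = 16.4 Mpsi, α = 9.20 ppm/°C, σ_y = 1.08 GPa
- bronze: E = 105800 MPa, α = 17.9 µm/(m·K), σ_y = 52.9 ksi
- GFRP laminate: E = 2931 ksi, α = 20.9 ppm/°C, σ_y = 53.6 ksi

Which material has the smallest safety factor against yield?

bronze

In consistent units (E in GPa, α in ×10⁻⁶/K, σ_y in MPa):
  molybdenum: E = 332.7, α = 5.07, σ_y = 426.0 → σ = 407 MPa, n = 1.05
  titanium alloy: E = 113.1, α = 9.20, σ_y = 1080 → σ = 251 MPa, n = 4.31
  bronze: E = 105.8, α = 17.9, σ_y = 364.7 → σ = 456 MPa, n = 0.799
  GFRP laminate: E = 20.21, α = 20.9, σ_y = 369.6 → σ = 102 MPa, n = 3.63
The minimum is bronze at n = 0.799.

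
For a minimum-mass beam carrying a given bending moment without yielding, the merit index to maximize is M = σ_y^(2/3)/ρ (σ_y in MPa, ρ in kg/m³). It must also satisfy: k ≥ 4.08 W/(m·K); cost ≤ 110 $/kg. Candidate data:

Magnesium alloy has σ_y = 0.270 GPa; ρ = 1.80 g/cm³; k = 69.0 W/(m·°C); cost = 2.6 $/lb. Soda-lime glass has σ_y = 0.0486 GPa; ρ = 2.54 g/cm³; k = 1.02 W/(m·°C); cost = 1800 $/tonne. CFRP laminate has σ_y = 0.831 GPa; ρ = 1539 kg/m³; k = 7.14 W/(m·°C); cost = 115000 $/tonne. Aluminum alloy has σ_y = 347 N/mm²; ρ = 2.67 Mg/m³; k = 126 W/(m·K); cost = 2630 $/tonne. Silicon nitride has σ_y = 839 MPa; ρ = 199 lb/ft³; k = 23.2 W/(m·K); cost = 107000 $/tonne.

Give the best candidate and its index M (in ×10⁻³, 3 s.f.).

silicon nitride, M = 27.9×10⁻³

Screen on constraints: k ≥ 4.08 W/(m·K); cost ≤ 110 $/kg. Survivors: magnesium alloy, aluminum alloy, silicon nitride.
After converting to SI:
  magnesium alloy: σ_y = 270.0 MPa, ρ = 1800 kg/m³
  aluminum alloy: σ_y = 347.0 MPa, ρ = 2670 kg/m³
  silicon nitride: σ_y = 839.0 MPa, ρ = 3188 kg/m³
  silicon nitride: M = 27.9×10⁻³
  magnesium alloy: M = 23.2×10⁻³
  aluminum alloy: M = 18.5×10⁻³
The maximum is for silicon nitride.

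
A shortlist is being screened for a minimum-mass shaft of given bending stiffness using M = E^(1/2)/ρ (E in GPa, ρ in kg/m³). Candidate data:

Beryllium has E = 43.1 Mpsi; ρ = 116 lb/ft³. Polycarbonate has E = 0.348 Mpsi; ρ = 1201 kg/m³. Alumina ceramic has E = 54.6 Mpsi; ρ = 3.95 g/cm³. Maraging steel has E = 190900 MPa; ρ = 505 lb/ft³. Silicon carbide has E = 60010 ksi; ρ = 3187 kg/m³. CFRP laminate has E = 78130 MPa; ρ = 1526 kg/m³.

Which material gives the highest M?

beryllium

Normalizing units and computing the index:
  beryllium: E = 297.2 GPa, ρ = 1858 kg/m³
  polycarbonate: E = 2.399 GPa, ρ = 1201 kg/m³
  alumina ceramic: E = 376.5 GPa, ρ = 3950 kg/m³
  maraging steel: E = 190.9 GPa, ρ = 8089 kg/m³
  silicon carbide: E = 413.8 GPa, ρ = 3187 kg/m³
  CFRP laminate: E = 78.13 GPa, ρ = 1526 kg/m³
  beryllium: M = 9.28×10⁻³
  silicon carbide: M = 6.38×10⁻³
  CFRP laminate: M = 5.79×10⁻³
  alumina ceramic: M = 4.91×10⁻³
  maraging steel: M = 1.71×10⁻³
  polycarbonate: M = 1.29×10⁻³
Highest index: beryllium.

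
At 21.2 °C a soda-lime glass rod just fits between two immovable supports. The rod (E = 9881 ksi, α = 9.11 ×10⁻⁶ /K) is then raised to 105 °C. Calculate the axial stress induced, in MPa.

E = 9881 ksi = 68.13 GPa.
ΔT = 83.80 K. Constrained thermal stress σ = E·α·ΔT = 68.13×10³ MPa × 9.11×10⁻⁶ × 83.80 = 52.0 MPa (compressive).

52.0 MPa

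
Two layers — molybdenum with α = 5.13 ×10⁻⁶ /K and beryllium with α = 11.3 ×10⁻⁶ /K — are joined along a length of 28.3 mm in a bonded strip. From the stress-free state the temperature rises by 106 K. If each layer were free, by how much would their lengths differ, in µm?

18.5 µm

Δα = |5.13 − 11.3|×10⁻⁶/K = 6.17×10⁻⁶/K.
ΔL_mismatch = Δα·L·ΔT = 6.17×10⁻⁶ × 28.3 mm × 106.0 K = 18.5 µm.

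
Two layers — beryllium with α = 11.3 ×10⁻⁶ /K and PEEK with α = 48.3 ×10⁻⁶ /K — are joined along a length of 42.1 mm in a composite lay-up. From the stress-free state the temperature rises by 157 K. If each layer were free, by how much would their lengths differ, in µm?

245 µm

Δα = |11.3 − 48.3|×10⁻⁶/K = 37.0×10⁻⁶/K.
ΔL_mismatch = Δα·L·ΔT = 37.0×10⁻⁶ × 42.1 mm × 157.0 K = 245 µm.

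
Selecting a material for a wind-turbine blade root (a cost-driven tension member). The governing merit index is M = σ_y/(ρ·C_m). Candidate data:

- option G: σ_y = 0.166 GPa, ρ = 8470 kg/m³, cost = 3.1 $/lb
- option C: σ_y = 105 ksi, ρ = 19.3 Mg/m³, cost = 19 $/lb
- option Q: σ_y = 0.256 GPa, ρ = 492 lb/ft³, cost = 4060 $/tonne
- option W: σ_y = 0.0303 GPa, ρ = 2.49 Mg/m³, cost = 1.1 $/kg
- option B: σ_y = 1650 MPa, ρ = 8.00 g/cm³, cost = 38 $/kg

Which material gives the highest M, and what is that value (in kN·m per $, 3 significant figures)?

option W, M = 11.1 kN·m per $

Normalizing units and computing the index:
  option G: σ_y = 166.0 MPa, ρ = 8470 kg/m³, cost = 6.834 $/kg
  option C: σ_y = 723.9 MPa, ρ = 19300 kg/m³, cost = 41.89 $/kg
  option Q: σ_y = 256.0 MPa, ρ = 7881 kg/m³, cost = 4.060 $/kg
  option W: σ_y = 30.30 MPa, ρ = 2490 kg/m³, cost = 1.100 $/kg
  option B: σ_y = 1650 MPa, ρ = 8000 kg/m³, cost = 38.00 $/kg
  option W: M = 11.1 kN·m per $
  option Q: M = 8.00 kN·m per $
  option B: M = 5.43 kN·m per $
  option G: M = 2.87 kN·m per $
  option C: M = 0.896 kN·m per $
The maximum is for option W.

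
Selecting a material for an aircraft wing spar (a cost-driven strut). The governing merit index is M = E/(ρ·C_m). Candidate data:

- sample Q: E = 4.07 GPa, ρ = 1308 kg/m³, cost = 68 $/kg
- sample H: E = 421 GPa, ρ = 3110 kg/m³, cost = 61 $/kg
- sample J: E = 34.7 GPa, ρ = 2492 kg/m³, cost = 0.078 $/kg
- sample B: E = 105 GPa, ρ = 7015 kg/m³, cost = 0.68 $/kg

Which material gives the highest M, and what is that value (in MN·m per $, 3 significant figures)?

sample J, M = 179 MN·m per $

Per-candidate index values:
  sample J: M = 179 MN·m per $
  sample B: M = 22.0 MN·m per $
  sample H: M = 2.22 MN·m per $
  sample Q: M = 0.0458 MN·m per $
The maximum is for sample J.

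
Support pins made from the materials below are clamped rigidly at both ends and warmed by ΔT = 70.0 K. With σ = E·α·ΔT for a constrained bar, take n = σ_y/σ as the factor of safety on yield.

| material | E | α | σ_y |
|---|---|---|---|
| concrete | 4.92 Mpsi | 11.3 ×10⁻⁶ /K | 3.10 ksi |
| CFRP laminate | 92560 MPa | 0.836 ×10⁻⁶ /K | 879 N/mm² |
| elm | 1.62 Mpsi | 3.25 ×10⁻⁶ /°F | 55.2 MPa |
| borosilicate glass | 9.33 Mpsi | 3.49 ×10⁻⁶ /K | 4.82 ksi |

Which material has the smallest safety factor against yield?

concrete

In consistent units (E in GPa, α in ×10⁻⁶/K, σ_y in MPa):
  concrete: E = 33.92, α = 11.3, σ_y = 21.37 → σ = 26.8 MPa, n = 0.797
  CFRP laminate: E = 92.56, α = 0.836, σ_y = 879.0 → σ = 5.42 MPa, n = 162
  elm: E = 11.17, α = 5.85, σ_y = 55.20 → σ = 4.57 MPa, n = 12.1
  borosilicate glass: E = 64.33, α = 3.49, σ_y = 33.23 → σ = 15.7 MPa, n = 2.11
Concrete has the lowest safety factor, n = 0.797.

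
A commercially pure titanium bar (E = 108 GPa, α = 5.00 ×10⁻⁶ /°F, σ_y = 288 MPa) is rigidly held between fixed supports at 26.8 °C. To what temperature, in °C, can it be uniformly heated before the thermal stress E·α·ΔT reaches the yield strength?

α = 5.00×10⁻⁶/°F × 9/5 = 9.00×10⁻⁶/K.
E·α·ΔT = 288.0 MPa ⇒ ΔT = 288.0 / (108.0×10³ × 9.00×10⁻⁶) = 296.3 K.
T = 26.8 + 296.3 = 323.1 °C.

323 °C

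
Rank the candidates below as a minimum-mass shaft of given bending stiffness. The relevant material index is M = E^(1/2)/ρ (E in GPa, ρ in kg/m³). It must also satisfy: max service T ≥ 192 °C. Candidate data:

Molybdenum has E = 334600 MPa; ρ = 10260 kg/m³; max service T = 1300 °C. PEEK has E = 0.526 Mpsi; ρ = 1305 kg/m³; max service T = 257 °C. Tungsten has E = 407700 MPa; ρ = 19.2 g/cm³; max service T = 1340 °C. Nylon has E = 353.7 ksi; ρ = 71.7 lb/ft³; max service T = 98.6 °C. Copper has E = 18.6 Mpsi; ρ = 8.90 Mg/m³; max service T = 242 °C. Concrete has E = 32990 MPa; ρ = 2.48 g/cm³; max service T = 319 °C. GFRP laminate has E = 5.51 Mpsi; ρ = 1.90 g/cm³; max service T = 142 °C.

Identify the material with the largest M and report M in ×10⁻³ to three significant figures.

Screen on constraints: max service T ≥ 192 °C. Survivors: molybdenum, PEEK, tungsten, copper, concrete.
After converting to SI:
  molybdenum: E = 334.6 GPa, ρ = 10260 kg/m³
  PEEK: E = 3.627 GPa, ρ = 1305 kg/m³
  tungsten: E = 407.7 GPa, ρ = 19200 kg/m³
  copper: E = 128.2 GPa, ρ = 8900 kg/m³
  concrete: E = 32.99 GPa, ρ = 2480 kg/m³
  concrete: M = 2.32×10⁻³
  molybdenum: M = 1.78×10⁻³
  PEEK: M = 1.46×10⁻³
  copper: M = 1.27×10⁻³
  tungsten: M = 1.05×10⁻³
Highest index: concrete.

concrete, M = 2.32×10⁻³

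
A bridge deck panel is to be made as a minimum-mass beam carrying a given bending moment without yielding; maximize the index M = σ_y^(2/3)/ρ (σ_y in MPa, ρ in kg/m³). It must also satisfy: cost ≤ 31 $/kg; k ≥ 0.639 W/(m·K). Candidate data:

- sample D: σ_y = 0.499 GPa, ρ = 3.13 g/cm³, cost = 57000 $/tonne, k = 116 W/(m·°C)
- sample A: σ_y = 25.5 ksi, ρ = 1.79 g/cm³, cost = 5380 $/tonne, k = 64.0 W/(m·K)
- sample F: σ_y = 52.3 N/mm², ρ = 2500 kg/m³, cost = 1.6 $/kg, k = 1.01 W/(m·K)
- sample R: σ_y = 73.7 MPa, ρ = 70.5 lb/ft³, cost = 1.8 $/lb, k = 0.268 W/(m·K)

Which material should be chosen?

Screen on constraints: cost ≤ 31 $/kg; k ≥ 0.639 W/(m·K). Survivors: sample A, sample F.
After converting to SI:
  sample A: σ_y = 175.8 MPa, ρ = 1790 kg/m³
  sample F: σ_y = 52.30 MPa, ρ = 2500 kg/m³
  sample A: M = 17.5×10⁻³
  sample F: M = 5.59×10⁻³
Highest index: sample A.

sample A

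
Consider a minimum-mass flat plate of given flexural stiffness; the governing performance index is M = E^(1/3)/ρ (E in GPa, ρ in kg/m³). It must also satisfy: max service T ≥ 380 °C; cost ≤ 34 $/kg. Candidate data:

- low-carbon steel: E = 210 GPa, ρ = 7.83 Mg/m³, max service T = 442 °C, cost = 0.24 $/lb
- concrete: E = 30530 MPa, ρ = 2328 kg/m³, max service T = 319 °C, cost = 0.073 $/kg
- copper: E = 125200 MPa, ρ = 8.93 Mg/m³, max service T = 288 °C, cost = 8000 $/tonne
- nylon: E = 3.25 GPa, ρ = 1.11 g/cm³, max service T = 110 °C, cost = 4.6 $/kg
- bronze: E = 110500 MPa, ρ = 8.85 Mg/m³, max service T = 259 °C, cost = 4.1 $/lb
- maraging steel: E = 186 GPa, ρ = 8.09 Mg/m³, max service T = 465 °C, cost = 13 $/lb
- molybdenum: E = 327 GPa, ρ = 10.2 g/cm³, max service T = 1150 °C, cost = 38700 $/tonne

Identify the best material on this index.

Screen on constraints: max service T ≥ 380 °C; cost ≤ 34 $/kg. Survivors: low-carbon steel, maraging steel.
Convert each candidate to consistent units, then evaluate M:
  low-carbon steel: E = 210.0 GPa, ρ = 7830 kg/m³
  maraging steel: E = 186.0 GPa, ρ = 8090 kg/m³
  low-carbon steel: M = 0.759×10⁻³
  maraging steel: M = 0.706×10⁻³
Low-carbon steel ranks first.

low-carbon steel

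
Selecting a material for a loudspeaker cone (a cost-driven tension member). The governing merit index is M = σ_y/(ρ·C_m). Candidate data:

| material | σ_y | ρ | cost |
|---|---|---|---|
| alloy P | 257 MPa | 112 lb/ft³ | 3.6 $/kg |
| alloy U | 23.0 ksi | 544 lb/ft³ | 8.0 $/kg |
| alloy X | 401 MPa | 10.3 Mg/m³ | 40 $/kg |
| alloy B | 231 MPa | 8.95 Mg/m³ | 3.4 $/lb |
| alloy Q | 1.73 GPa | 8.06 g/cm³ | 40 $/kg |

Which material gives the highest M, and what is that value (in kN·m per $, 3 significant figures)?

After converting to SI:
  alloy P: σ_y = 257.0 MPa, ρ = 1794 kg/m³, cost = 3.600 $/kg
  alloy U: σ_y = 158.6 MPa, ρ = 8714 kg/m³, cost = 8.000 $/kg
  alloy X: σ_y = 401.0 MPa, ρ = 10300 kg/m³, cost = 40.00 $/kg
  alloy B: σ_y = 231.0 MPa, ρ = 8950 kg/m³, cost = 7.496 $/kg
  alloy Q: σ_y = 1730 MPa, ρ = 8060 kg/m³, cost = 40.00 $/kg
  alloy P: M = 39.8 kN·m per $
  alloy Q: M = 5.37 kN·m per $
  alloy B: M = 3.44 kN·m per $
  alloy U: M = 2.27 kN·m per $
  alloy X: M = 0.973 kN·m per $
Alloy P has the largest M.

alloy P, M = 39.8 kN·m per $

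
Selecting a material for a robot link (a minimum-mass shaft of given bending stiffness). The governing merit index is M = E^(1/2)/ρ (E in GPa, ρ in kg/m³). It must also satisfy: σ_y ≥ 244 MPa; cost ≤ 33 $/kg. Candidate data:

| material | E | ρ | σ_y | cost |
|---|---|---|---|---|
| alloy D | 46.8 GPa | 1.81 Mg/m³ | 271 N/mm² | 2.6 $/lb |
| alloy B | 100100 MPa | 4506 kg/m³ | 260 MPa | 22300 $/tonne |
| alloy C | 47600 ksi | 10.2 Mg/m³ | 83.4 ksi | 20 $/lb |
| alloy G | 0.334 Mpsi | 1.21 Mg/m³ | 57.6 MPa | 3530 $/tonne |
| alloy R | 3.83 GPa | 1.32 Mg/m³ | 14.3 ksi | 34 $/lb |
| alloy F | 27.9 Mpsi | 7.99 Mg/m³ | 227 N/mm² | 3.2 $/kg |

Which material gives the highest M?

Screen on constraints: σ_y ≥ 244 MPa; cost ≤ 33 $/kg. Survivors: alloy D, alloy B.
Putting every candidate on a common basis:
  alloy D: E = 46.80 GPa, ρ = 1810 kg/m³
  alloy B: E = 100.1 GPa, ρ = 4506 kg/m³
  alloy D: M = 3.78×10⁻³
  alloy B: M = 2.22×10⁻³
Alloy D ranks first.

alloy D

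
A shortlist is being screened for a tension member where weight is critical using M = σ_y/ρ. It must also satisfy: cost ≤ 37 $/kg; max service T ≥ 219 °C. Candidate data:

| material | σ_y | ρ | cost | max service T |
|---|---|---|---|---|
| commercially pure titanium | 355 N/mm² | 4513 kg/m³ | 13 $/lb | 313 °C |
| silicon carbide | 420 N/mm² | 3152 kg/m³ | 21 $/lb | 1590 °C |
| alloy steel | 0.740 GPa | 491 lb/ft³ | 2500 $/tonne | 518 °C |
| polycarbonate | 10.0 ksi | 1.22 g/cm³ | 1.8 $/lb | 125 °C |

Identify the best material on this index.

Screen on constraints: cost ≤ 37 $/kg; max service T ≥ 219 °C. Survivors: commercially pure titanium, alloy steel.
After converting to SI:
  commercially pure titanium: σ_y = 355.0 MPa, ρ = 4513 kg/m³
  alloy steel: σ_y = 740.0 MPa, ρ = 7865 kg/m³
  alloy steel: M = 94.1 kN·m/kg
  commercially pure titanium: M = 78.7 kN·m/kg
Alloy steel has the largest M.

alloy steel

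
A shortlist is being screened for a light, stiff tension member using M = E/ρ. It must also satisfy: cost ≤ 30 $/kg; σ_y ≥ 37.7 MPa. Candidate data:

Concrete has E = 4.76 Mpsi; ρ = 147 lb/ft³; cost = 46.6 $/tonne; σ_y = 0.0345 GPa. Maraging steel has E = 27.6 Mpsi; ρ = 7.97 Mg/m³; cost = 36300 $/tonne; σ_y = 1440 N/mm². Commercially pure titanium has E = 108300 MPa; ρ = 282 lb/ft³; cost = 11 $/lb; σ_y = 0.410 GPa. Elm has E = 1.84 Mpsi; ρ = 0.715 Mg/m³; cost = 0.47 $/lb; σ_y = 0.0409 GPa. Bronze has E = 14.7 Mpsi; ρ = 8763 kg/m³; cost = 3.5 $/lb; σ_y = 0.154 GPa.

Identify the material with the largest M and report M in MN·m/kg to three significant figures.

commercially pure titanium, M = 24.0 MN·m/kg

Screen on constraints: cost ≤ 30 $/kg; σ_y ≥ 37.7 MPa. Survivors: commercially pure titanium, elm, bronze.
After converting to SI:
  commercially pure titanium: E = 108.3 GPa, ρ = 4517 kg/m³
  elm: E = 12.69 GPa, ρ = 715.0 kg/m³
  bronze: E = 101.4 GPa, ρ = 8763 kg/m³
  commercially pure titanium: M = 24.0 MN·m/kg
  elm: M = 17.7 MN·m/kg
  bronze: M = 11.6 MN·m/kg
Commercially pure titanium has the largest M.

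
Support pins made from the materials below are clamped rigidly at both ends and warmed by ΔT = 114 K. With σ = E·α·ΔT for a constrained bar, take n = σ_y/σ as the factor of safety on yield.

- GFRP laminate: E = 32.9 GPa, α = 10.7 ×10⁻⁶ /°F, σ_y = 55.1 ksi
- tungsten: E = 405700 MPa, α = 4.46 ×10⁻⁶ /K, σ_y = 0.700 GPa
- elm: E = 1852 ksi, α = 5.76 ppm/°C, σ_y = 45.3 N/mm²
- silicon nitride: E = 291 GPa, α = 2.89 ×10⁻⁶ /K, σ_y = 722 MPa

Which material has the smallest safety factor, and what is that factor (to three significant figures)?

tungsten, n = 3.39

Per material, after unit conversion:
  GFRP laminate: E = 32.90, α = 19.3, σ_y = 379.9 → σ = 72.2 MPa, n = 5.26
  tungsten: E = 405.7, α = 4.46, σ_y = 700.0 → σ = 206 MPa, n = 3.39
  elm: E = 12.77, α = 5.76, σ_y = 45.30 → σ = 8.38 MPa, n = 5.40
  silicon nitride: E = 291.0, α = 2.89, σ_y = 722.0 → σ = 95.9 MPa, n = 7.53
Smallest n: tungsten with n = 3.39.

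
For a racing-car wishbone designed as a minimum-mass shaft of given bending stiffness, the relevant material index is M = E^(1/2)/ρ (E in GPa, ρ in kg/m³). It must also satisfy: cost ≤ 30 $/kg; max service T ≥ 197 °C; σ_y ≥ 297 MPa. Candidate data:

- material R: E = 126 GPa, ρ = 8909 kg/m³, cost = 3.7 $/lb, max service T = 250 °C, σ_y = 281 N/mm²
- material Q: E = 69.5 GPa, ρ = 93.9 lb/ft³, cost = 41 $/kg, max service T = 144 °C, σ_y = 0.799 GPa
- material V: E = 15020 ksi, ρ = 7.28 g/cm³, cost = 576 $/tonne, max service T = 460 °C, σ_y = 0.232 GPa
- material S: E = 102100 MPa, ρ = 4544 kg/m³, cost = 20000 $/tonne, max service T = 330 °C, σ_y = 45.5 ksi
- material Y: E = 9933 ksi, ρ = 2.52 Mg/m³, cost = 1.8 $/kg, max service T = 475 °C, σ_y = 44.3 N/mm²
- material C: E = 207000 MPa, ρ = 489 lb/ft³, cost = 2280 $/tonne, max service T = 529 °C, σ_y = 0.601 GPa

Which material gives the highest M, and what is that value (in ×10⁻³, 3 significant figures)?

Screen on constraints: cost ≤ 30 $/kg; max service T ≥ 197 °C; σ_y ≥ 297 MPa. Survivors: material S, material C.
After converting to SI:
  material S: E = 102.1 GPa, ρ = 4544 kg/m³
  material C: E = 207.0 GPa, ρ = 7833 kg/m³
  material S: M = 2.22×10⁻³
  material C: M = 1.84×10⁻³
Material S has the largest M.

material S, M = 2.22×10⁻³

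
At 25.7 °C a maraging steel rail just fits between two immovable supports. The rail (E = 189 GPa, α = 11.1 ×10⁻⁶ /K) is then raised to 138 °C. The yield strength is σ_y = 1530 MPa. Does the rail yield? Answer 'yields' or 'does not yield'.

does not yield

ΔT = 112.3 K. Constrained thermal stress σ = E·α·ΔT = 189.0×10³ MPa × 11.1×10⁻⁶ × 112.3 = 236 MPa (compressive).
Compare to σ_y = 1530 MPa: σ < σ_y, so it does not yield.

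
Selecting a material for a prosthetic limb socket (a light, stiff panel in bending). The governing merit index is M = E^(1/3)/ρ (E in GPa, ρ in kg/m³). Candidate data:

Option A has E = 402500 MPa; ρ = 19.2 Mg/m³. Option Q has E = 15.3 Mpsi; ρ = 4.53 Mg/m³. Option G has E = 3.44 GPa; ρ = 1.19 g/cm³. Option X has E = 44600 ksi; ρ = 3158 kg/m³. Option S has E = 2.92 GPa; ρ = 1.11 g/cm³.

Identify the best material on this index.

option X

Normalizing units and computing the index:
  option A: E = 402.5 GPa, ρ = 19200 kg/m³
  option Q: E = 105.5 GPa, ρ = 4530 kg/m³
  option G: E = 3.440 GPa, ρ = 1190 kg/m³
  option X: E = 307.5 GPa, ρ = 3158 kg/m³
  option S: E = 2.920 GPa, ρ = 1110 kg/m³
  option X: M = 2.14×10⁻³
  option S: M = 1.29×10⁻³
  option G: M = 1.27×10⁻³
  option Q: M = 1.04×10⁻³
  option A: M = 0.385×10⁻³
The maximum is for option X.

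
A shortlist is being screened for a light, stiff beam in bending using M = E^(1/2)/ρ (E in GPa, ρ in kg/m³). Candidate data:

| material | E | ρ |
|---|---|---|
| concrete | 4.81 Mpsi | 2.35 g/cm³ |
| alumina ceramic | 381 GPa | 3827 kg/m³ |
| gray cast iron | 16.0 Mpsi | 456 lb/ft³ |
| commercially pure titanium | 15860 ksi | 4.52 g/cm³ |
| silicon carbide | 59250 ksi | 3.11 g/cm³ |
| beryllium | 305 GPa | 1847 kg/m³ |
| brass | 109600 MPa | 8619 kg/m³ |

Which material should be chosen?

beryllium

Convert each candidate to consistent units, then evaluate M:
  concrete: E = 33.16 GPa, ρ = 2350 kg/m³
  alumina ceramic: E = 381.0 GPa, ρ = 3827 kg/m³
  gray cast iron: E = 110.3 GPa, ρ = 7304 kg/m³
  commercially pure titanium: E = 109.4 GPa, ρ = 4520 kg/m³
  silicon carbide: E = 408.5 GPa, ρ = 3110 kg/m³
  beryllium: E = 305.0 GPa, ρ = 1847 kg/m³
  brass: E = 109.6 GPa, ρ = 8619 kg/m³
  beryllium: M = 9.46×10⁻³
  silicon carbide: M = 6.50×10⁻³
  alumina ceramic: M = 5.10×10⁻³
  concrete: M = 2.45×10⁻³
  commercially pure titanium: M = 2.31×10⁻³
  gray cast iron: M = 1.44×10⁻³
  brass: M = 1.21×10⁻³
Beryllium ranks first.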